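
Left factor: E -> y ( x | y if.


Common prefix: 'y'
Factored: E -> y E', E' -> ( x | if


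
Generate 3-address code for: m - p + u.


Break into single-operator statements:
t1 = m - p
t2 = t1 + u


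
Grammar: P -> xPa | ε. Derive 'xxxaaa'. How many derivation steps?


Derivation: P => xPa => xxPaa => xxxPaaa => xxxaaa
Steps: 4


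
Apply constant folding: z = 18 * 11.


18 * 11 = 198 at compile time
Optimized: z = 198


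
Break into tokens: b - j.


Scan left to right, longest-match per lexeme
Tokens: ID(b), OP(-), ID(j)


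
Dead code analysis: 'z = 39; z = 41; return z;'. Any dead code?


first assignment to z is overwritten before any read
Dead: 'z = 39'


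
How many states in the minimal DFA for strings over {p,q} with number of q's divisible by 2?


Track (count of q) mod 2: states 0..1, accept at 0
Minimal DFA: 2 states


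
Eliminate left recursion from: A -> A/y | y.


Left-recursive alternatives: A/y; non-recursive: y
Introduce A': A -> yA', A' -> /yA' | ε


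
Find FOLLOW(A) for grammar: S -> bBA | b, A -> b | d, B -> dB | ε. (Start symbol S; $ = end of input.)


$ ∈ FOLLOW(S). For each A -> αBβ: add FIRST(β)\{ε} to FOLLOW(B); if β nullable, add FOLLOW(A).
FOLLOW(A) = {$}


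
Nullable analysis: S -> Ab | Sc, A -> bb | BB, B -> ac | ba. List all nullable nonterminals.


A nonterminal is nullable iff some alternative derives ε (directly, or every symbol in it is nullable)
Nullable: {}


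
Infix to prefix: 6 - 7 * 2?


'*' binds tighter: tree is (- 6 (* 7 2))
Prefix: - 6 * 7 2


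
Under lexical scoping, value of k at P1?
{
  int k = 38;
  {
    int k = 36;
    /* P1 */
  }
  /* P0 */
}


k declared in the same block as P1
k = 36


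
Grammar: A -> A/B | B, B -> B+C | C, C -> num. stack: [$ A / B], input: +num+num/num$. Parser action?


'+' can extend B; shift to build B -> B+C
Action: shift


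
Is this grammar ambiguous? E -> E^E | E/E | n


'n^n/n' has two parse trees (no precedence encoded between ^ and /)
Ambiguous


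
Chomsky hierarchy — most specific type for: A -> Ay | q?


Left-linear: every RHS is a terminal or one nonterminal followed by a terminal
Classification: Type 3 (Regular)


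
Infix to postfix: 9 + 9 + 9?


Left to right (same or higher precedence on left)
Postfix: 9 9 + 9 +


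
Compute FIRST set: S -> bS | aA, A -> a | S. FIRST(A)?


Per alternative of A: FIRST(a) = {a}; FIRST(S) = {a, b}
FIRST(A) = {a, b}


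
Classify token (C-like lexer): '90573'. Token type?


Pattern: digits only
Type: INTEGER_LITERAL


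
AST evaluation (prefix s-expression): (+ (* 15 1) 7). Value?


Evaluate inner: (* 15 1) = 15
Evaluate root: (+ 15 7) = 22
Result: 22


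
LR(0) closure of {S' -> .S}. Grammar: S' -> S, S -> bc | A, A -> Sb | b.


Start: S' -> .S
For each item with dot before a nonterminal B, add B -> .γ for every B-production
Closure: [S' -> .S, S -> .bc, S -> .A, A -> .Sb, A -> .b]


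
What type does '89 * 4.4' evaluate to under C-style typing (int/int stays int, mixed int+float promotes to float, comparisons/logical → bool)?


Operand types: int * float
Rule: mixed int/float promotes to float; int/int stays int
Result type: float


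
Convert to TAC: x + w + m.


Break into single-operator statements:
t1 = x + w
t2 = t1 + m


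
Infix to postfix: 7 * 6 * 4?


Left to right (same or higher precedence on left)
Postfix: 7 6 * 4 *


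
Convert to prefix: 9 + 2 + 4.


left-to-right (same/higher precedence on left): tree is (+ (+ 9 2) 4)
Prefix: + + 9 2 4


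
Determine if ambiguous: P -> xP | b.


right-linear, alternatives start with distinct terminals 'x' vs 'b': unique leftmost derivation
Unambiguous


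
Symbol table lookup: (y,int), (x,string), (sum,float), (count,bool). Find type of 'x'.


Lookup 'x' → type string


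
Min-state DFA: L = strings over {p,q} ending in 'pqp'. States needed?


Track the longest suffix of input matching a prefix of 'pqp': 4 classes (prefixes of length 0..3)
Minimal DFA: 4 states


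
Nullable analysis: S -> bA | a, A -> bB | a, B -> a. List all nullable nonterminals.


A nonterminal is nullable iff some alternative derives ε (directly, or every symbol in it is nullable)
Nullable: {}


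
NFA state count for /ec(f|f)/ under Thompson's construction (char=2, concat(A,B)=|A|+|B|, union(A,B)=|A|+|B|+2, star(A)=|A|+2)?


Syntax tree has 4 char leaf(s), 1 union(s), 0 star(s)
chars contribute 4×2 = 8; each union adds +2; each star adds +2
Total: 8 + 2 + 0 = 10 states


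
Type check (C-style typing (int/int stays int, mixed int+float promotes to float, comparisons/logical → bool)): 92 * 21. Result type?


Operand types: int * int
Rule: mixed int/float promotes to float; int/int stays int
Result type: int


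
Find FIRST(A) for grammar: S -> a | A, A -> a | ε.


Per alternative of A: FIRST(a) = {a}; FIRST(ε) = {ε}
FIRST(A) = {a, ε}


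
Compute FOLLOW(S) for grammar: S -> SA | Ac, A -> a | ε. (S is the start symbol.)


$ ∈ FOLLOW(S). For each A -> αBβ: add FIRST(β)\{ε} to FOLLOW(B); if β nullable, add FOLLOW(A).
FOLLOW(S) = {$, a}


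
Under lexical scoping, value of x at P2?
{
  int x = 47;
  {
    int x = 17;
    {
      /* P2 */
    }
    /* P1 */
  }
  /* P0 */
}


P2's block does not declare x; resolves to the enclosing declaration at depth 1
x = 17


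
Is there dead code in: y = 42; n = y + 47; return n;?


y is read by n's definition; n is returned
No dead code


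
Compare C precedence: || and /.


'/' is multiplicative (level 10); '||' is logical OR (level 1)
Higher level binds tighter
'/' has higher precedence than '||'


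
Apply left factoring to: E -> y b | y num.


Common prefix: 'y'
Factored: E -> y E', E' -> b | num


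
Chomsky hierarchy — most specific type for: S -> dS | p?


Right-linear: every RHS is a terminal or a terminal followed by one nonterminal
Classification: Type 3 (Regular)


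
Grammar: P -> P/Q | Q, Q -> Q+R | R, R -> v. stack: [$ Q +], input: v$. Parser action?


no handle; shift 'v'
Action: shift


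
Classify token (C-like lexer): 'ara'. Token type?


Pattern: letter/underscore followed by alphanumerics, not a keyword
Type: IDENTIFIER


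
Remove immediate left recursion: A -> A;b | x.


Left-recursive alternatives: A;b; non-recursive: x
Introduce A': A -> xA', A' -> ;bA' | ε


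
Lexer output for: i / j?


Scan left to right, longest-match per lexeme
Tokens: ID(i), OP(/), ID(j)


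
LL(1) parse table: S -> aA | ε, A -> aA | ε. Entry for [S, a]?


For [S, a]: 'a' ∈ FIRST(aA)
Entry: S -> aA


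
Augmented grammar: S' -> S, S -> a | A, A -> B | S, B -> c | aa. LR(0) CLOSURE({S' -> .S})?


Start: S' -> .S
For each item with dot before a nonterminal B, add B -> .γ for every B-production
Closure: [S' -> .S, S -> .a, S -> .A, A -> .B, A -> .S, B -> .c, B -> .aa]


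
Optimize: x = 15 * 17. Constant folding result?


15 * 17 = 255 at compile time
Optimized: x = 255


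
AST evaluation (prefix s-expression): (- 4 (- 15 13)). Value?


Evaluate inner: (- 15 13) = 2
Evaluate root: (- 4 2) = 2
Result: 2


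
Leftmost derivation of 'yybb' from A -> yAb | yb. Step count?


Derivation: A => yAb => yybb
Steps: 2


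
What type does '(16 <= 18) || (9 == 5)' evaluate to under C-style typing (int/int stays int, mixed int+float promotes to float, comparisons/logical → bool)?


Operand types: bool || bool
Rule: logical operators take bool operands and yield bool
Result type: bool


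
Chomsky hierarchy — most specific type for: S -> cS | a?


Right-linear: every RHS is a terminal or a terminal followed by one nonterminal
Classification: Type 3 (Regular)


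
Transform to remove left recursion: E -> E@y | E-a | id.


Left-recursive alternatives: E@y, E-a; non-recursive: id
Introduce E': E -> idE', E' -> @yE' | -aE' | ε


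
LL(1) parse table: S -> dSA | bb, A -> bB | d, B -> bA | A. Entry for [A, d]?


For [A, d]: 'd' ∈ FIRST(d)
Entry: A -> d


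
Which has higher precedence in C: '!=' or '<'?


'<' is relational (level 7); '!=' is equality (level 6)
Higher level binds tighter
'<' has higher precedence than '!='


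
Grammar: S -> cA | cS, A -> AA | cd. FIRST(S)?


Per alternative of S: FIRST(cA) = {c}; FIRST(cS) = {c}
FIRST(S) = {c}


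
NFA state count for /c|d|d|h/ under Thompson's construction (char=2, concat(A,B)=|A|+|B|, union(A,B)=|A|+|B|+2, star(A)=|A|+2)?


Syntax tree has 4 char leaf(s), 3 union(s), 0 star(s)
chars contribute 4×2 = 8; each union adds +2; each star adds +2
Total: 8 + 6 + 0 = 14 states


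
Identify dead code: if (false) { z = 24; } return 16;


condition is constant false, so the whole block is unreachable
Dead: 'if (false) { z = 24; }'


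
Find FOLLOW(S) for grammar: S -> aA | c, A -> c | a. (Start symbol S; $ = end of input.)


$ ∈ FOLLOW(S). For each A -> αBβ: add FIRST(β)\{ε} to FOLLOW(B); if β nullable, add FOLLOW(A).
FOLLOW(S) = {$}


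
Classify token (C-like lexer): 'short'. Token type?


Pattern: reserved word
Type: KEYWORD


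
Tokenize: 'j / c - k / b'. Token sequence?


Scan left to right, longest-match per lexeme
Tokens: ID(j), OP(/), ID(c), OP(-), ID(k), OP(/), ID(b)


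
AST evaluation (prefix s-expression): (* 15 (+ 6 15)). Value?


Evaluate inner: (+ 6 15) = 21
Evaluate root: (* 15 21) = 315
Result: 315


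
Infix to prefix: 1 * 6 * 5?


left-to-right (same/higher precedence on left): tree is (* (* 1 6) 5)
Prefix: * * 1 6 5


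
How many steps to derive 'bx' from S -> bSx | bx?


Derivation: S => bx
Steps: 1


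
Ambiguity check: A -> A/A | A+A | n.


'n/n+n' has two parse trees (no precedence encoded between / and +)
Ambiguous


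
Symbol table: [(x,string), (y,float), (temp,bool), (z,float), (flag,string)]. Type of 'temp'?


Lookup 'temp' → type bool


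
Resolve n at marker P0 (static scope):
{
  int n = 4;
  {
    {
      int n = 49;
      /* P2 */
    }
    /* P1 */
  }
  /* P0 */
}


n declared in the same block as P0
n = 4


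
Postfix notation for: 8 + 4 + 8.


Left to right (same or higher precedence on left)
Postfix: 8 4 + 8 +


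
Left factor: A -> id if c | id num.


Common prefix: 'id'
Factored: A -> id A', A' -> if c | num


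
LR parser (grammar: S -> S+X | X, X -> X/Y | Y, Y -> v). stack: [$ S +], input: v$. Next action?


no handle ('S+' is not any RHS); shift 'v'
Action: shift


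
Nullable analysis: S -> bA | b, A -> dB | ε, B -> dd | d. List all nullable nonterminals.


A nonterminal is nullable iff some alternative derives ε (directly, or every symbol in it is nullable)
Nullable: {A}


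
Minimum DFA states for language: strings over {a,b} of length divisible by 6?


Track length mod 6: states 0..5, accept at 0
Minimal DFA: 6 states


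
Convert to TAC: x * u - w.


Break into single-operator statements:
t1 = x * u
t2 = t1 - w


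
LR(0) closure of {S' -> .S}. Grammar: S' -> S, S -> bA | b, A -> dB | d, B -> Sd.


Start: S' -> .S
For each item with dot before a nonterminal B, add B -> .γ for every B-production
Closure: [S' -> .S, S -> .bA, S -> .b]


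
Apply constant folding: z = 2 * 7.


2 * 7 = 14 at compile time
Optimized: z = 14


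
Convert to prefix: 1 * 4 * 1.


left-to-right (same/higher precedence on left): tree is (* (* 1 4) 1)
Prefix: * * 1 4 1


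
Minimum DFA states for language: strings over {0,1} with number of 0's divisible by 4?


Track (count of 0) mod 4: states 0..3, accept at 0
Minimal DFA: 4 states


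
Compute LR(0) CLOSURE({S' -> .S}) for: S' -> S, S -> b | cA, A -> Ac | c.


Start: S' -> .S
For each item with dot before a nonterminal B, add B -> .γ for every B-production
Closure: [S' -> .S, S -> .b, S -> .cA]


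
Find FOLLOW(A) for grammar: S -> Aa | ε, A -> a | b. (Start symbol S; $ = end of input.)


$ ∈ FOLLOW(S). For each A -> αBβ: add FIRST(β)\{ε} to FOLLOW(B); if β nullable, add FOLLOW(A).
FOLLOW(A) = {a}


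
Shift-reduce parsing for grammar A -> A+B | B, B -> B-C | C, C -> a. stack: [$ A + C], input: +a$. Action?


'C' (not preceded by B-) is the handle for B -> C
Action: reduce (B -> C)


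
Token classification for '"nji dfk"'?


Pattern: double-quoted sequence
Type: STRING_LITERAL


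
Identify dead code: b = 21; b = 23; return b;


first assignment to b is overwritten before any read
Dead: 'b = 21'


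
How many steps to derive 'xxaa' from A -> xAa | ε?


Derivation: A => xAa => xxAaa => xxaa
Steps: 3


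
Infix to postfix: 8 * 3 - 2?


Left to right (same or higher precedence on left)
Postfix: 8 3 * 2 -


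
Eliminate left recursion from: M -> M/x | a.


Left-recursive alternatives: M/x; non-recursive: a
Introduce M': M -> aM', M' -> /xM' | ε


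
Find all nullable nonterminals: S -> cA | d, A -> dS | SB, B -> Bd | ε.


A nonterminal is nullable iff some alternative derives ε (directly, or every symbol in it is nullable)
Nullable: {B}


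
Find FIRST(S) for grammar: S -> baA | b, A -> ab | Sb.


Per alternative of S: FIRST(baA) = {b}; FIRST(b) = {b}
FIRST(S) = {b}


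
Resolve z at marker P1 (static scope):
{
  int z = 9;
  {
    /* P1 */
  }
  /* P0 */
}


P1's block does not declare z; resolves to the enclosing declaration at depth 0
z = 9


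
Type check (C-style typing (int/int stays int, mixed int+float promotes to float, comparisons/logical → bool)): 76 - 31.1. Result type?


Operand types: int - float
Rule: mixed int/float promotes to float; int/int stays int
Result type: float


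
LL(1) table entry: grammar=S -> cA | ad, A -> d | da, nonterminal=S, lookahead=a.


For [S, a]: 'a' ∈ FIRST(ad)
Entry: S -> ad


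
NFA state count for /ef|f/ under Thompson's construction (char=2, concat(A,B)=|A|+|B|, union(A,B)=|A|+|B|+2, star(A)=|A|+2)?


Syntax tree has 3 char leaf(s), 1 union(s), 0 star(s)
chars contribute 3×2 = 6; each union adds +2; each star adds +2
Total: 6 + 2 + 0 = 8 states


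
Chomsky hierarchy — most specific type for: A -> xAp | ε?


Single nonterminal LHS, but x^n p^n is not regular
Classification: Type 2 (Context-Free)


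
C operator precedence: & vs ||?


'&' is bitwise AND (level 5); '||' is logical OR (level 1)
Higher level binds tighter
'&' has higher precedence than '||'


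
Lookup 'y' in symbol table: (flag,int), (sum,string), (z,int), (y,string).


Lookup 'y' → type string


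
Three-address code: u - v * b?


Break into single-operator statements:
t1 = v * b
t2 = u - t1


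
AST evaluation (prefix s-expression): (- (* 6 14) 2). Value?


Evaluate inner: (* 6 14) = 84
Evaluate root: (- 84 2) = 82
Result: 82


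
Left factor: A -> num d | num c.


Common prefix: 'num'
Factored: A -> num A', A' -> d | c


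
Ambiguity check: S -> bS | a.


right-linear, alternatives start with distinct terminals 'b' vs 'a': unique leftmost derivation
Unambiguous


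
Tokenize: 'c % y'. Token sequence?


Scan left to right, longest-match per lexeme
Tokens: ID(c), OP(%), ID(y)


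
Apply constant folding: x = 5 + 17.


5 + 17 = 22 at compile time
Optimized: x = 22


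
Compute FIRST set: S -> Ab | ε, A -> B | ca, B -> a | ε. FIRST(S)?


Per alternative of S: FIRST(Ab) = {a, b, c}; FIRST(ε) = {ε}
FIRST(S) = {a, b, c, ε}


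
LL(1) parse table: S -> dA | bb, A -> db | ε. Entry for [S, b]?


For [S, b]: 'b' ∈ FIRST(bb)
Entry: S -> bb


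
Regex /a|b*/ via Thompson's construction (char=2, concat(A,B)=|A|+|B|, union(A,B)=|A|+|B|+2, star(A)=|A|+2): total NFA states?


Syntax tree has 2 char leaf(s), 1 union(s), 1 star(s)
chars contribute 2×2 = 4; each union adds +2; each star adds +2
Total: 4 + 2 + 2 = 8 states


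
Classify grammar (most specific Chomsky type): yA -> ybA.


LHS has context (more than one symbol) and |LHS| ≤ |RHS|
Classification: Type 1 (Context-Sensitive)


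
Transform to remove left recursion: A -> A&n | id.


Left-recursive alternatives: A&n; non-recursive: id
Introduce A': A -> idA', A' -> &nA' | ε


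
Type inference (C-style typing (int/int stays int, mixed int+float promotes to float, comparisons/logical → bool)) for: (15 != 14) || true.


Operand types: bool || bool
Rule: logical operators take bool operands and yield bool
Result type: bool


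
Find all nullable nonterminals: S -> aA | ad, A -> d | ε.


A nonterminal is nullable iff some alternative derives ε (directly, or every symbol in it is nullable)
Nullable: {A}


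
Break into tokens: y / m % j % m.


Scan left to right, longest-match per lexeme
Tokens: ID(y), OP(/), ID(m), OP(%), ID(j), OP(%), ID(m)


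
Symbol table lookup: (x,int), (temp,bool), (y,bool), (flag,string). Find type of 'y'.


Lookup 'y' → type bool


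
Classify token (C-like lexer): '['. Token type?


Pattern: delimiter/punctuation
Type: PUNCTUATION


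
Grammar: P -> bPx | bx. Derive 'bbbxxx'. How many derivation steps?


Derivation: P => bPx => bbPxx => bbbxxx
Steps: 3


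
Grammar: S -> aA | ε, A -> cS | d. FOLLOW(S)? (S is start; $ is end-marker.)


$ ∈ FOLLOW(S). For each A -> αBβ: add FIRST(β)\{ε} to FOLLOW(B); if β nullable, add FOLLOW(A).
FOLLOW(S) = {$}


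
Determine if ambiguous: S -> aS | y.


right-linear, alternatives start with distinct terminals 'a' vs 'y': unique leftmost derivation
Unambiguous


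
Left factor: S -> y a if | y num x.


Common prefix: 'y'
Factored: S -> y S', S' -> a if | num x


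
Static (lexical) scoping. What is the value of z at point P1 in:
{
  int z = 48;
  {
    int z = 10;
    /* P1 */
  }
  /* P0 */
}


z declared in the same block as P1
z = 10


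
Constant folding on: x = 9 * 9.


9 * 9 = 81 at compile time
Optimized: x = 81


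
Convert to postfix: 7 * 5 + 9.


Left to right (same or higher precedence on left)
Postfix: 7 5 * 9 +


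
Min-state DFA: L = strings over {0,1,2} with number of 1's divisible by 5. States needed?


Track (count of 1) mod 5: states 0..4, accept at 0
Minimal DFA: 5 states


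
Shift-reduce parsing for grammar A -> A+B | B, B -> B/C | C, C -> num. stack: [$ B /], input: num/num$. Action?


no handle; shift 'num'
Action: shift


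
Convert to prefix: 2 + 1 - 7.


left-to-right (same/higher precedence on left): tree is (- (+ 2 1) 7)
Prefix: - + 2 1 7


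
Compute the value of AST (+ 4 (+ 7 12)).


Evaluate inner: (+ 7 12) = 19
Evaluate root: (+ 4 19) = 23
Result: 23


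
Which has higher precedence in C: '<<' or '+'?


'+' is additive (level 9); '<<' is shift (level 8)
Higher level binds tighter
'+' has higher precedence than '<<'


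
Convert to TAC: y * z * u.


Break into single-operator statements:
t1 = y * z
t2 = t1 * u


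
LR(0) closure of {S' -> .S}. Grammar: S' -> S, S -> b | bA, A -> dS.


Start: S' -> .S
For each item with dot before a nonterminal B, add B -> .γ for every B-production
Closure: [S' -> .S, S -> .b, S -> .bA]


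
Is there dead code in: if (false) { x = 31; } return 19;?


condition is constant false, so the whole block is unreachable
Dead: 'if (false) { x = 31; }'


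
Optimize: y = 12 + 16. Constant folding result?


12 + 16 = 28 at compile time
Optimized: y = 28


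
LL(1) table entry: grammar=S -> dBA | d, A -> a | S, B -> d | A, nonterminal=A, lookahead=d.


For [A, d]: 'd' ∈ FIRST(S)
Entry: A -> S


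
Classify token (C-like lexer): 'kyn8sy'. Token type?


Pattern: letter/underscore followed by alphanumerics, not a keyword
Type: IDENTIFIER


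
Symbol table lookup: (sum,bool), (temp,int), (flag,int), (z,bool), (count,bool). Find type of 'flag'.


Lookup 'flag' → type int


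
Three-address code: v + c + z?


Break into single-operator statements:
t1 = v + c
t2 = t1 + z


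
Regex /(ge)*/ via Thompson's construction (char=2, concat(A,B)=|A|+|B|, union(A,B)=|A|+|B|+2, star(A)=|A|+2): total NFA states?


Syntax tree has 2 char leaf(s), 0 union(s), 1 star(s)
chars contribute 2×2 = 4; each union adds +2; each star adds +2
Total: 4 + 0 + 2 = 6 states


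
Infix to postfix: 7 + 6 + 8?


Left to right (same or higher precedence on left)
Postfix: 7 6 + 8 +


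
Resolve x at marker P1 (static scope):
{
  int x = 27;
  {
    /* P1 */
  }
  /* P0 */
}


P1's block does not declare x; resolves to the enclosing declaration at depth 0
x = 27


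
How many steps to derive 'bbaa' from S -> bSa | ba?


Derivation: S => bSa => bbaa
Steps: 2


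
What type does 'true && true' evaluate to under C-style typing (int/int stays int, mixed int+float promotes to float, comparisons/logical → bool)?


Operand types: bool && bool
Rule: logical operators take bool operands and yield bool
Result type: bool


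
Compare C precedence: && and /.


'/' is multiplicative (level 10); '&&' is logical AND (level 2)
Higher level binds tighter
'/' has higher precedence than '&&'


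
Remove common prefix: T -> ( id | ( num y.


Common prefix: '('
Factored: T -> ( T', T' -> id | num y


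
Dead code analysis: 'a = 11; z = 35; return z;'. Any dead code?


a is assigned but never read
Dead: 'a = 11'


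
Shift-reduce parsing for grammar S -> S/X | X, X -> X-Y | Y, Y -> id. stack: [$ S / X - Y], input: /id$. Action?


handle 'X-Y' on top
Action: reduce (X -> X-Y)


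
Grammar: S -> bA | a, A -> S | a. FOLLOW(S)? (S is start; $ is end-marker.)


$ ∈ FOLLOW(S). For each A -> αBβ: add FIRST(β)\{ε} to FOLLOW(B); if β nullable, add FOLLOW(A).
FOLLOW(S) = {$}


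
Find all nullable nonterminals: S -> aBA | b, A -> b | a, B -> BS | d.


A nonterminal is nullable iff some alternative derives ε (directly, or every symbol in it is nullable)
Nullable: {}


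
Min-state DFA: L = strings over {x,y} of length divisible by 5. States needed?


Track length mod 5: states 0..4, accept at 0
Minimal DFA: 5 states


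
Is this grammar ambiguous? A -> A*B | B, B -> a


precedence layered via separate nonterminal B: deterministic
Unambiguous


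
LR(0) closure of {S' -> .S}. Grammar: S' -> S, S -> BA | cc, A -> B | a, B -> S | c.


Start: S' -> .S
For each item with dot before a nonterminal B, add B -> .γ for every B-production
Closure: [S' -> .S, S -> .BA, S -> .cc, B -> .S, B -> .c]


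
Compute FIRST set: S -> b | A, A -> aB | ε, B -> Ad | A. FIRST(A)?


Per alternative of A: FIRST(aB) = {a}; FIRST(ε) = {ε}
FIRST(A) = {a, ε}


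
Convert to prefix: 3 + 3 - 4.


left-to-right (same/higher precedence on left): tree is (- (+ 3 3) 4)
Prefix: - + 3 3 4


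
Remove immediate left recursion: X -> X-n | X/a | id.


Left-recursive alternatives: X-n, X/a; non-recursive: id
Introduce X': X -> idX', X' -> -nX' | /aX' | ε


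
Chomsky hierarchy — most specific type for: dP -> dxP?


LHS has context (more than one symbol) and |LHS| ≤ |RHS|
Classification: Type 1 (Context-Sensitive)


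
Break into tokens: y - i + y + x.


Scan left to right, longest-match per lexeme
Tokens: ID(y), OP(-), ID(i), OP(+), ID(y), OP(+), ID(x)


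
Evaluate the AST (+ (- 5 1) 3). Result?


Evaluate inner: (- 5 1) = 4
Evaluate root: (+ 4 3) = 7
Result: 7


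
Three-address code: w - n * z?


Break into single-operator statements:
t1 = n * z
t2 = w - t1


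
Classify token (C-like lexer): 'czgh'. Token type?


Pattern: letter/underscore followed by alphanumerics, not a keyword
Type: IDENTIFIER


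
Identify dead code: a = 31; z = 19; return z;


a is assigned but never read
Dead: 'a = 31'


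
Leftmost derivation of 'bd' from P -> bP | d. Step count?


Derivation: P => bP => bd
Steps: 2


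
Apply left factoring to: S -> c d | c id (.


Common prefix: 'c'
Factored: S -> c S', S' -> d | id (


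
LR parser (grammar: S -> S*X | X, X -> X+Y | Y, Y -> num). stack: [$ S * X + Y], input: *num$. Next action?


handle 'X+Y' on top
Action: reduce (X -> X+Y)


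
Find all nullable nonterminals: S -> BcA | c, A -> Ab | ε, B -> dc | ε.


A nonterminal is nullable iff some alternative derives ε (directly, or every symbol in it is nullable)
Nullable: {A, B}


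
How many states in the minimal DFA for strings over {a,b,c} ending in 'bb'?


Track the longest suffix of input matching a prefix of 'bb': 3 classes (prefixes of length 0..2)
Minimal DFA: 3 states


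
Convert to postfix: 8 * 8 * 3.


Left to right (same or higher precedence on left)
Postfix: 8 8 * 3 *


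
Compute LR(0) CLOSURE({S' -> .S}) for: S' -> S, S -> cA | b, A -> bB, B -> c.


Start: S' -> .S
For each item with dot before a nonterminal B, add B -> .γ for every B-production
Closure: [S' -> .S, S -> .cA, S -> .b]


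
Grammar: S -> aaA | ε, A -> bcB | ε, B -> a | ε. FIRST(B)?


Per alternative of B: FIRST(a) = {a}; FIRST(ε) = {ε}
FIRST(B) = {a, ε}


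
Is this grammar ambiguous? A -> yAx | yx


balanced y^n…x^n: each string has a unique parse
Unambiguous


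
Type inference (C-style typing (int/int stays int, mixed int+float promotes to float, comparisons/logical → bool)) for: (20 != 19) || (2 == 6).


Operand types: bool || bool
Rule: logical operators take bool operands and yield bool
Result type: bool


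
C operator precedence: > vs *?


'*' is multiplicative (level 10); '>' is relational (level 7)
Higher level binds tighter
'*' has higher precedence than '>'


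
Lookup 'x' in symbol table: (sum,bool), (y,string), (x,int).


Lookup 'x' → type int


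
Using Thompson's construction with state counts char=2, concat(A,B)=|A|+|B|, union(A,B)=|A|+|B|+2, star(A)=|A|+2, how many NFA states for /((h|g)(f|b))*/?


Syntax tree has 4 char leaf(s), 2 union(s), 1 star(s)
chars contribute 4×2 = 8; each union adds +2; each star adds +2
Total: 8 + 4 + 2 = 14 states


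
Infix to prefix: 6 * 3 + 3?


left-to-right (same/higher precedence on left): tree is (+ (* 6 3) 3)
Prefix: + * 6 3 3


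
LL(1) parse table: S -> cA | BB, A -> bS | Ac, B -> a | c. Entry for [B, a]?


For [B, a]: 'a' ∈ FIRST(a)
Entry: B -> a


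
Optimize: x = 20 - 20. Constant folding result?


20 - 20 = 0 at compile time
Optimized: x = 0


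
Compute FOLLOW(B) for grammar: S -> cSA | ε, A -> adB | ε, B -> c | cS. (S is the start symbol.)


$ ∈ FOLLOW(S). For each A -> αBβ: add FIRST(β)\{ε} to FOLLOW(B); if β nullable, add FOLLOW(A).
FOLLOW(B) = {$, a}


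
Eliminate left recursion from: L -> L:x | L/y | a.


Left-recursive alternatives: L:x, L/y; non-recursive: a
Introduce L': L -> aL', L' -> :xL' | /yL' | ε


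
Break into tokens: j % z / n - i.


Scan left to right, longest-match per lexeme
Tokens: ID(j), OP(%), ID(z), OP(/), ID(n), OP(-), ID(i)


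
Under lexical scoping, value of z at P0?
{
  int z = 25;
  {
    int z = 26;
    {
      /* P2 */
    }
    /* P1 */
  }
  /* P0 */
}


z declared in the same block as P0
z = 25


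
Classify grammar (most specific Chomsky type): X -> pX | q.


Right-linear: every RHS is a terminal or a terminal followed by one nonterminal
Classification: Type 3 (Regular)


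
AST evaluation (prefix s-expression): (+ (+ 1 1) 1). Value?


Evaluate inner: (+ 1 1) = 2
Evaluate root: (+ 2 1) = 3
Result: 3


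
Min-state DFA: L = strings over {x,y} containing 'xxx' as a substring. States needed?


KMP-style automaton: 3 progress states + 1 absorbing accept = 4
Minimal DFA: 4 states


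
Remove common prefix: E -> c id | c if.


Common prefix: 'c'
Factored: E -> c E', E' -> id | if


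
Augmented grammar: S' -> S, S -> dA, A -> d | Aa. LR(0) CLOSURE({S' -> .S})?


Start: S' -> .S
For each item with dot before a nonterminal B, add B -> .γ for every B-production
Closure: [S' -> .S, S -> .dA]


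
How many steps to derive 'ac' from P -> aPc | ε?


Derivation: P => aPc => ac
Steps: 2


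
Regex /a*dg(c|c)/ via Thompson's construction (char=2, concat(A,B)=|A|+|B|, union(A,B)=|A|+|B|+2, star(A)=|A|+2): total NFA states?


Syntax tree has 5 char leaf(s), 1 union(s), 1 star(s)
chars contribute 5×2 = 10; each union adds +2; each star adds +2
Total: 10 + 2 + 2 = 14 states


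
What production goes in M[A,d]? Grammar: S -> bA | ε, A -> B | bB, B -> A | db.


For [A, d]: 'd' ∈ FIRST(B)
Entry: A -> B


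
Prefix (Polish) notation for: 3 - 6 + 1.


left-to-right (same/higher precedence on left): tree is (+ (- 3 6) 1)
Prefix: + - 3 6 1


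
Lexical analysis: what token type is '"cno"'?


Pattern: double-quoted sequence
Type: STRING_LITERAL


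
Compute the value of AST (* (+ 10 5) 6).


Evaluate inner: (+ 10 5) = 15
Evaluate root: (* 15 6) = 90
Result: 90


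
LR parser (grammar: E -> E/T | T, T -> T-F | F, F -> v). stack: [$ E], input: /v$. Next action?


shift '/' to continue E -> E/T
Action: shift


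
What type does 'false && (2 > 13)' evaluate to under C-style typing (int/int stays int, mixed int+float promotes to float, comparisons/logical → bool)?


Operand types: bool && bool
Rule: logical operators take bool operands and yield bool
Result type: bool


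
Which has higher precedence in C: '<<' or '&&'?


'<<' is shift (level 8); '&&' is logical AND (level 2)
Higher level binds tighter
'<<' has higher precedence than '&&'


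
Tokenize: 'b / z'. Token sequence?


Scan left to right, longest-match per lexeme
Tokens: ID(b), OP(/), ID(z)


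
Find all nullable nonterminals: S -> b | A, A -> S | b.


A nonterminal is nullable iff some alternative derives ε (directly, or every symbol in it is nullable)
Nullable: {}


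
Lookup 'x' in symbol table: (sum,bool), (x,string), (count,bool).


Lookup 'x' → type string


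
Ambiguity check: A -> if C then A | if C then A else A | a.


dangling else: 'if C then if C then a else a' parses two ways
Ambiguous


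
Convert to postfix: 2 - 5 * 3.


* has higher precedence, evaluate 5*3 first
Postfix: 2 5 3 * -


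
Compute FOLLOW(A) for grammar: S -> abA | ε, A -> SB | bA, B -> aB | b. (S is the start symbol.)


$ ∈ FOLLOW(S). For each A -> αBβ: add FIRST(β)\{ε} to FOLLOW(B); if β nullable, add FOLLOW(A).
FOLLOW(A) = {$, a, b}


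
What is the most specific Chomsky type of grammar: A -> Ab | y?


Left-linear: every RHS is a terminal or one nonterminal followed by a terminal
Classification: Type 3 (Regular)


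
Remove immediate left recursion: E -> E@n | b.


Left-recursive alternatives: E@n; non-recursive: b
Introduce E': E -> bE', E' -> @nE' | ε


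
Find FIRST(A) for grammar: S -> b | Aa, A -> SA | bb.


Per alternative of A: FIRST(SA) = {b}; FIRST(bb) = {b}
FIRST(A) = {b}


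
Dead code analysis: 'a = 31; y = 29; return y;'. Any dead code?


a is assigned but never read
Dead: 'a = 31'


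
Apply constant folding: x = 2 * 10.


2 * 10 = 20 at compile time
Optimized: x = 20


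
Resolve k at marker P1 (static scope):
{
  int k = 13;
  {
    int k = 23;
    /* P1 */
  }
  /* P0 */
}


k declared in the same block as P1
k = 23


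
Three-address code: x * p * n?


Break into single-operator statements:
t1 = x * p
t2 = t1 * n


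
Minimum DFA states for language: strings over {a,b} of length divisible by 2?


Track length mod 2: states 0..1, accept at 0
Minimal DFA: 2 states


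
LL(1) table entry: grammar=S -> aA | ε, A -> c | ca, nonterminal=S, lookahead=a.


For [S, a]: 'a' ∈ FIRST(aA)
Entry: S -> aA


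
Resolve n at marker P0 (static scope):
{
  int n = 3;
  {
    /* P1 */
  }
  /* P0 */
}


n declared in the same block as P0
n = 3


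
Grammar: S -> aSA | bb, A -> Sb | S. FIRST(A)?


Per alternative of A: FIRST(Sb) = {a, b}; FIRST(S) = {a, b}
FIRST(A) = {a, b}


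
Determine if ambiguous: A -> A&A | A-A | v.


'v&v-v' has two parse trees (no precedence encoded between & and -)
Ambiguous


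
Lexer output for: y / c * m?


Scan left to right, longest-match per lexeme
Tokens: ID(y), OP(/), ID(c), OP(*), ID(m)


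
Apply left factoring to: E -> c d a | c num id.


Common prefix: 'c'
Factored: E -> c E', E' -> d a | num id


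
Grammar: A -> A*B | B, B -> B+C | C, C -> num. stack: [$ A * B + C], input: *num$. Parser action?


handle 'B+C' on top
Action: reduce (B -> B+C)


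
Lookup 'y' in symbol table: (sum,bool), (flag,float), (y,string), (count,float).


Lookup 'y' → type string


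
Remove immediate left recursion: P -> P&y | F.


Left-recursive alternatives: P&y; non-recursive: F
Introduce P': P -> FP', P' -> &yP' | ε


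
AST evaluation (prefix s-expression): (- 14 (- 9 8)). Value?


Evaluate inner: (- 9 8) = 1
Evaluate root: (- 14 1) = 13
Result: 13


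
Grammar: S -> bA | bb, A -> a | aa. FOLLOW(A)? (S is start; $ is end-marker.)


$ ∈ FOLLOW(S). For each A -> αBβ: add FIRST(β)\{ε} to FOLLOW(B); if β nullable, add FOLLOW(A).
FOLLOW(A) = {$}


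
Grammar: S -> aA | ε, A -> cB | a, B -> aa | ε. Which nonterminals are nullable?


A nonterminal is nullable iff some alternative derives ε (directly, or every symbol in it is nullable)
Nullable: {B, S}


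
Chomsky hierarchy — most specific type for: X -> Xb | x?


Left-linear: every RHS is a terminal or one nonterminal followed by a terminal
Classification: Type 3 (Regular)


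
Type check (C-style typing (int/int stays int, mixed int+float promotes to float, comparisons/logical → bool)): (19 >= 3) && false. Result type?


Operand types: bool && bool
Rule: logical operators take bool operands and yield bool
Result type: bool


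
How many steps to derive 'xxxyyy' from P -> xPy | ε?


Derivation: P => xPy => xxPyy => xxxPyyy => xxxyyy
Steps: 4


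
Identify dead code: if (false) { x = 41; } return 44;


condition is constant false, so the whole block is unreachable
Dead: 'if (false) { x = 41; }'


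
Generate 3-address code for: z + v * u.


Break into single-operator statements:
t1 = v * u
t2 = z + t1


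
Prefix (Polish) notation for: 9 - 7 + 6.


left-to-right (same/higher precedence on left): tree is (+ (- 9 7) 6)
Prefix: + - 9 7 6


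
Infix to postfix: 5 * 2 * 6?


Left to right (same or higher precedence on left)
Postfix: 5 2 * 6 *


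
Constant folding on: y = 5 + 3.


5 + 3 = 8 at compile time
Optimized: y = 8


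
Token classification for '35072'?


Pattern: digits only
Type: INTEGER_LITERAL


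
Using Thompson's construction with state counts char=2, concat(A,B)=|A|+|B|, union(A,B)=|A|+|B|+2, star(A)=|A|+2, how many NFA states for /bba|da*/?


Syntax tree has 5 char leaf(s), 1 union(s), 1 star(s)
chars contribute 5×2 = 10; each union adds +2; each star adds +2
Total: 10 + 2 + 2 = 14 states


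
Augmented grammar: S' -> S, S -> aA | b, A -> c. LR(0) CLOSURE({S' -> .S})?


Start: S' -> .S
For each item with dot before a nonterminal B, add B -> .γ for every B-production
Closure: [S' -> .S, S -> .aA, S -> .b]


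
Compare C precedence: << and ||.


'<<' is shift (level 8); '||' is logical OR (level 1)
Higher level binds tighter
'<<' has higher precedence than '||'


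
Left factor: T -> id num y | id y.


Common prefix: 'id'
Factored: T -> id T', T' -> num y | y


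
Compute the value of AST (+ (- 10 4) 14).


Evaluate inner: (- 10 4) = 6
Evaluate root: (+ 6 14) = 20
Result: 20


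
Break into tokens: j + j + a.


Scan left to right, longest-match per lexeme
Tokens: ID(j), OP(+), ID(j), OP(+), ID(a)


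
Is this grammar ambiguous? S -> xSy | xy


balanced x^n…y^n: each string has a unique parse
Unambiguous


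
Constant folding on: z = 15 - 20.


15 - 20 = -5 at compile time
Optimized: z = -5


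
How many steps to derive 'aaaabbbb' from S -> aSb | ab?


Derivation: S => aSb => aaSbb => aaaSbbb => aaaabbbb
Steps: 4


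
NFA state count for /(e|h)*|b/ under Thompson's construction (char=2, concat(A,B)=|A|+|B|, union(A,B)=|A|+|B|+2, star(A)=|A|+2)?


Syntax tree has 3 char leaf(s), 2 union(s), 1 star(s)
chars contribute 3×2 = 6; each union adds +2; each star adds +2
Total: 6 + 4 + 2 = 12 states


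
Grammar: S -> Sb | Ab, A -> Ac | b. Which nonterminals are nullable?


A nonterminal is nullable iff some alternative derives ε (directly, or every symbol in it is nullable)
Nullable: {}


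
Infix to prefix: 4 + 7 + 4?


left-to-right (same/higher precedence on left): tree is (+ (+ 4 7) 4)
Prefix: + + 4 7 4


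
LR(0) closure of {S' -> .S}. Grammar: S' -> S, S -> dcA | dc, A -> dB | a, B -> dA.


Start: S' -> .S
For each item with dot before a nonterminal B, add B -> .γ for every B-production
Closure: [S' -> .S, S -> .dcA, S -> .dc]


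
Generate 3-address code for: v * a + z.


Break into single-operator statements:
t1 = v * a
t2 = t1 + z


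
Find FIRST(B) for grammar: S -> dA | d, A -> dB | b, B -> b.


Per alternative of B: FIRST(b) = {b}
FIRST(B) = {b}


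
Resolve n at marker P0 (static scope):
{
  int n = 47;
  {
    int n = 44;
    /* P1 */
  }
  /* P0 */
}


n declared in the same block as P0
n = 47


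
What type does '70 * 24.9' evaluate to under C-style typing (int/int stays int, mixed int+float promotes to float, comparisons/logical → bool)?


Operand types: int * float
Rule: mixed int/float promotes to float; int/int stays int
Result type: float


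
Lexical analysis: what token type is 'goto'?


Pattern: reserved word
Type: KEYWORD


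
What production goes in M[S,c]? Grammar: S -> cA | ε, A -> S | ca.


For [S, c]: 'c' ∈ FIRST(cA)
Entry: S -> cA


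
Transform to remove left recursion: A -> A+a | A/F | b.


Left-recursive alternatives: A+a, A/F; non-recursive: b
Introduce A': A -> bA', A' -> +aA' | /FA' | ε


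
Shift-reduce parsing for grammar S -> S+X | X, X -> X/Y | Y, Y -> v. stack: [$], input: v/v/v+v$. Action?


no handle on stack; shift 'v'
Action: shift


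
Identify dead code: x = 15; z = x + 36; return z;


x is read by z's definition; z is returned
No dead code


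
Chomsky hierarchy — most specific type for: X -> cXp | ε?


Single nonterminal LHS, but c^n p^n is not regular
Classification: Type 2 (Context-Free)


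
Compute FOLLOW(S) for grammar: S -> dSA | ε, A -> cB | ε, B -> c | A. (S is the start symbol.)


$ ∈ FOLLOW(S). For each A -> αBβ: add FIRST(β)\{ε} to FOLLOW(B); if β nullable, add FOLLOW(A).
FOLLOW(S) = {$, c}


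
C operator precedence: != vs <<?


'<<' is shift (level 8); '!=' is equality (level 6)
Higher level binds tighter
'<<' has higher precedence than '!='


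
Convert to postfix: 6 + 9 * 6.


* has higher precedence, evaluate 9*6 first
Postfix: 6 9 6 * +


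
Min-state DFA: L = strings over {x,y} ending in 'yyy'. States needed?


Track the longest suffix of input matching a prefix of 'yyy': 4 classes (prefixes of length 0..3)
Minimal DFA: 4 states


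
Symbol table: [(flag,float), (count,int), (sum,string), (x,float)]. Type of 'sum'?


Lookup 'sum' → type string


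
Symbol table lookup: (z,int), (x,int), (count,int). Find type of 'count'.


Lookup 'count' → type int


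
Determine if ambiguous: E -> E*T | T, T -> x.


precedence layered via separate nonterminal T: deterministic
Unambiguous
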